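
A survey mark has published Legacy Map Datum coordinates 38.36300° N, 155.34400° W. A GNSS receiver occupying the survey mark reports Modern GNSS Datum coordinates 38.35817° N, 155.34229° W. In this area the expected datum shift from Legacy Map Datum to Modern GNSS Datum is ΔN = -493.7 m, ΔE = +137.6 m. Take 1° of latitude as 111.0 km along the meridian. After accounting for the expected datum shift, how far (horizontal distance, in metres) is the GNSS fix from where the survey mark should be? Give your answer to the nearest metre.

Observed coordinate differences: Δφ = -0.00483°, Δλ = +0.00171°.
Converting to metres (1° lat = 111000 m, cos φ = 0.784094): observed ΔN = -536.1 m, observed ΔE = 148.8 m.
Subtracting the expected shift leaves a residual of -536.1 − (-493.7) = -42.4 m north and 148.8 − (137.6) = 11.2 m east.
Residual distance = √((-42.4)² + 11.2²) = 43.9 m.

44 m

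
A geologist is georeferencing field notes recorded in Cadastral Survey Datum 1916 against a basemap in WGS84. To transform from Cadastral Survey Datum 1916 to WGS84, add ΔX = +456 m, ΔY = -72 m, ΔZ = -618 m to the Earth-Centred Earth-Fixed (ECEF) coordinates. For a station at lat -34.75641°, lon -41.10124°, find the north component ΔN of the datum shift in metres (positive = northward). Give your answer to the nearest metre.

ΔN = -285 m

The local north axis is (−sin φ cos λ, −sin φ sin λ, cos φ), giving ΔN = 195.893 + 26.984 − 507.738 = -284.86 m.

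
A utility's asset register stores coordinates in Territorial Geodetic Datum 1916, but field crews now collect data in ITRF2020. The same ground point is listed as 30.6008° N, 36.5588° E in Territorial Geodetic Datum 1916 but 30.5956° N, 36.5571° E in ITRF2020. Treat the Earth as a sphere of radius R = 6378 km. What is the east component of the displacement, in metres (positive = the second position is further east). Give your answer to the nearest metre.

Δφ = 30.5956° − 30.6008° = -0.0052°; Δλ = 36.5571° − 36.5588° = -0.0017°.
1° along a meridian = πR/180 = 111317 m.
ΔN = Δφ × 111317 = -578.8 m; ΔE = Δλ × 111317 × cos(30.6008°) = -0.0017 × 111317 × 0.860735 = -162.9 m.

ΔE = -163 m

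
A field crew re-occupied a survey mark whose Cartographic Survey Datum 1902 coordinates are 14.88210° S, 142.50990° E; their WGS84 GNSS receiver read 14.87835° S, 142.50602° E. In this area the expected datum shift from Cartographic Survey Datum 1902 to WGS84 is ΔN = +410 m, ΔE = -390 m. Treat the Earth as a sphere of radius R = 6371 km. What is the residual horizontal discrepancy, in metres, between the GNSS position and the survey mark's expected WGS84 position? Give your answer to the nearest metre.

Observed coordinate differences: Δφ = +0.00375°, Δλ = -0.00388°.
Converting to metres (1° lat = 111195 m, cos φ = 0.966456): observed ΔN = 417.0 m, observed ΔE = -417.0 m.
Subtracting the expected shift leaves a residual of 417.0 − (410) = 7.0 m north and -417.0 − (-390) = -27.0 m east.
Residual distance = √(7.0² + (-27.0)²) = 27.9 m.

28 m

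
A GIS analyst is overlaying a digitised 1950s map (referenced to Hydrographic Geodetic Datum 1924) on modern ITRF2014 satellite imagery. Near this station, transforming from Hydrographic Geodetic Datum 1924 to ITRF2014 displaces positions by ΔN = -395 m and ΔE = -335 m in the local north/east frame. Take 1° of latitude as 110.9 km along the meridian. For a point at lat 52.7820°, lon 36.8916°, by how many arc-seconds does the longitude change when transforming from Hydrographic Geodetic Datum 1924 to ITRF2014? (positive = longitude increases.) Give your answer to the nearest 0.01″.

At latitude 52.7820°, cos φ = 0.604849.
1° of longitude at this latitude = 110.9 × cos φ = 67.08 km, so Δλ = -335.0 / 67077.8 = -0.0049942° = -17.979″.

Δλ = -17.98″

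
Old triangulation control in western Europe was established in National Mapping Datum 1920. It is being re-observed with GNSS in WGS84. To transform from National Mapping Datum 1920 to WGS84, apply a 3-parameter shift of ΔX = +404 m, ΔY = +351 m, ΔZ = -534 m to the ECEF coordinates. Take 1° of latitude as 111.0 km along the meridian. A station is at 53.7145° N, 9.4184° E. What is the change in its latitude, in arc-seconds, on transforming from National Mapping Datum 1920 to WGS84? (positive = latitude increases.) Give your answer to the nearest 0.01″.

sin φ = 0.806078, cos φ = 0.591809, sin λ = 0.163643, cos λ = 0.986520.
North component: ΔN = −sin φ cos λ·ΔX − sin φ sin λ·ΔY + cos φ·ΔZ = −(0.806078)(0.986520)(404) − (0.806078)(0.163643)(351) + (0.591809)(-534) = -683.59 m.
1° of latitude spans 111000 m, so Δφ = -683.59 / 111000 × 3600 = -22.171″.

Δφ = -22.17″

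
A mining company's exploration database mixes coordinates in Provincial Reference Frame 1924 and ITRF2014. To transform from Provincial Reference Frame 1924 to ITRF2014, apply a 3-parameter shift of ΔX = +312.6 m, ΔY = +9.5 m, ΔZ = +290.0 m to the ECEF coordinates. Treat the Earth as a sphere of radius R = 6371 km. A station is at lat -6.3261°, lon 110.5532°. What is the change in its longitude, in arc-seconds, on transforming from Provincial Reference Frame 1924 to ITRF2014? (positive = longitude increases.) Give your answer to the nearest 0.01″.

sin φ = -0.110187, cos φ = 0.993911, sin λ = 0.936347, cos λ = -0.351077.
East component: ΔE = −sin λ·ΔX + cos λ·ΔY = −(0.936347)(312.6) + (-0.351077)(9.5) = -296.04 m.
1° of latitude spans πR/180 = 111195 m; at latitude φ, 1° of longitude spans that × cos φ = 110517.8 m, so Δλ = -296.04 / 110517.8 × 3600 = -9.643″.

Δλ = -9.64″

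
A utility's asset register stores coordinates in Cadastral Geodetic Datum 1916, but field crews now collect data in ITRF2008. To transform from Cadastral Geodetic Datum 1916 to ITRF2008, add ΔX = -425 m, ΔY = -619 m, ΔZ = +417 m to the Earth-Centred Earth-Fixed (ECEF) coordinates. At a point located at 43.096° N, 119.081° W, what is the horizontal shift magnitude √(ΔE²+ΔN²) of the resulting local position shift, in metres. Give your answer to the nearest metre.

At φ = 43.096°, λ = -119.081°: sin φ = 0.683223, cos φ = 0.730210, sin λ = -0.873933, cos λ = -0.486046.
ΔE = −sin λ·ΔX + cos λ·ΔY = −(-0.873933)·(-425) + (-0.486046)·(-619) = -70.56 m.
ΔN = −sin φ cos λ·ΔX − sin φ sin λ·ΔY + cos φ·ΔZ = −(0.683223)(-0.486046)(-425) − (0.683223)(-0.873933)(-619) + (0.730210)(417) = -206.23 m.
Horizontal magnitude = √(ΔE² + ΔN²) = √((-70.56)² + (-206.23)²) = 217.97 m.

218 m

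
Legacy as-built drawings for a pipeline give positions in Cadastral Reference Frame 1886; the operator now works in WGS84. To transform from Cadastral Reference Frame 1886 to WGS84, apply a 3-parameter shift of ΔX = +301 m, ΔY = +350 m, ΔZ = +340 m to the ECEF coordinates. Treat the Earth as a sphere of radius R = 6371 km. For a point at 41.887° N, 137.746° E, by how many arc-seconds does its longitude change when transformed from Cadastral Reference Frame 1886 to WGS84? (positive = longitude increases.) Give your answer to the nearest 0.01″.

Δλ = -20.07″

sin φ = 0.667664, cos φ = 0.744463, sin λ = 0.672418, cos λ = -0.740171.
East component: ΔE = −sin λ·ΔX + cos λ·ΔY = −(0.672418)(301) + (-0.740171)(350) = -461.46 m.
1° of latitude spans πR/180 = 111195 m; at latitude φ, 1° of longitude spans that × cos φ = 82780.5 m, so Δλ = -461.46 / 82780.5 × 3600 = -20.068″.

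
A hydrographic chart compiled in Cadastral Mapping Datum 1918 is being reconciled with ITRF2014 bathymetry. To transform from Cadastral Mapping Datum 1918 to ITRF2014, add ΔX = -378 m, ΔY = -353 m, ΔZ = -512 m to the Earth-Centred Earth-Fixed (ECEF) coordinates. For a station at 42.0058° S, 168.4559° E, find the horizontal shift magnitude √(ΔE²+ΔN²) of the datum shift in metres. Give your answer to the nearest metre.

The local east axis at (φ, λ) is (−sin λ, cos λ, 0), so ΔE = −sin(168.4559°)·(-378) + cos(168.4559°)·(-353) = 421.51 m.
The local north axis is (−sin φ cos λ, −sin φ sin λ, cos φ), giving ΔN = 247.843 − 47.275 − 380.455 = -179.89 m.
Horizontal magnitude = √(ΔE² + ΔN²) = √(421.51² + (-179.89)²) = 458.29 m.

458 m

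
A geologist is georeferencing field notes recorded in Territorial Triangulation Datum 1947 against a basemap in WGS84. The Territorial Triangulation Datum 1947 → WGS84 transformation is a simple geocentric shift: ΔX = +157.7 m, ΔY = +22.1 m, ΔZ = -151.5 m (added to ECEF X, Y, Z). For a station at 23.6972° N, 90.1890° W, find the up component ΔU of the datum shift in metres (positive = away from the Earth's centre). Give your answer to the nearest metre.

At φ = 23.6972°, λ = -90.1890°: sin φ = 0.401903, cos φ = 0.915682, sin λ = -0.999995, cos λ = -0.003299.
ΔU = cos φ cos λ·ΔX + cos φ sin λ·ΔY + sin φ·ΔZ = (0.915682)(-0.003299)(157.7) + (0.915682)(-0.999995)(22.1) + (0.401903)(-151.5) = -81.60 m.

ΔU = -82 m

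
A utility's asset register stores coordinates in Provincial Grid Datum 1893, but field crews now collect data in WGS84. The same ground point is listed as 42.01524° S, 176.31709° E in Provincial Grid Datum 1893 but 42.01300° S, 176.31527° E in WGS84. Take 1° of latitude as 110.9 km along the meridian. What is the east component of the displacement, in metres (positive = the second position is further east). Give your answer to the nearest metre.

Δφ = -42.01300° − -42.01524° = +0.00224°; Δλ = 176.31527° − 176.31709° = -0.00182°.
ΔN = Δφ × 110900 = 248.4 m; ΔE = Δλ × 110900 × cos(-42.01524°) = -0.00182 × 110900 × 0.742967 = -150.0 m.

ΔE = -150 m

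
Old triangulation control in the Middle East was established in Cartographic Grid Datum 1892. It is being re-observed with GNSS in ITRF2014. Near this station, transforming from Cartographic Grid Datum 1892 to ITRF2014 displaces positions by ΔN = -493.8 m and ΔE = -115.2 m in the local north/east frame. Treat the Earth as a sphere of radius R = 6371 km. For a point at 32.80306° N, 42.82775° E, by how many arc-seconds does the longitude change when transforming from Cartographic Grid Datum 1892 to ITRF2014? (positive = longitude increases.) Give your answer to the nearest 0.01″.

At latitude 32.80306°, cos φ = 0.840538.
One radian of longitude at latitude φ spans R cos φ, so Δλ = ΔE / (R cos φ) = -115.2 / (6371000 × 0.840538) = -2.1512e-05 rad = -4.437″.

Δλ = -4.44″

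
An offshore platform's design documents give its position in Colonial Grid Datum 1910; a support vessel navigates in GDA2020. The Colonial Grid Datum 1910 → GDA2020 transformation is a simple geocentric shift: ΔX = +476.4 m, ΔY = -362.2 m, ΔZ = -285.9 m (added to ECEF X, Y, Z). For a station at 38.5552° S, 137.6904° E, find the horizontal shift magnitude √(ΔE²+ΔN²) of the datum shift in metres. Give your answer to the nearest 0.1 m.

At φ = -38.5552°, λ = 137.6904°: sin φ = -0.623268, cos φ = 0.782008, sin λ = 0.673136, cos λ = -0.739518.
ΔE = −sin λ·ΔX + cos λ·ΔY = −(0.673136)·(476.4) + (-0.739518)·(-362.2) = -52.83 m.
ΔN = −sin φ cos λ·ΔX − sin φ sin λ·ΔY + cos φ·ΔZ = −(-0.623268)(-0.739518)(476.4) − (-0.623268)(0.673136)(-362.2) + (0.782008)(-285.9) = -595.12 m.
Horizontal magnitude = √(ΔE² + ΔN²) = √((-52.83)² + (-595.12)²) = 597.46 m.

597.5 m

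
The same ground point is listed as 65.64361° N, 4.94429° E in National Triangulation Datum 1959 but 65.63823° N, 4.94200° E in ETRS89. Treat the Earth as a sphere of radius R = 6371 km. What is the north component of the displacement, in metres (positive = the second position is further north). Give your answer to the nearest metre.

ΔN = -598 m

Δφ = 65.63823° − 65.64361° = -0.00538°; Δλ = 4.94200° − 4.94429° = -0.00229°.
1° along a meridian = πR/180 = 111195 m.
ΔN = Δφ × 111195 = -598.2 m; ΔE = Δλ × 111195 × cos(65.64361°) = -0.00229 × 111195 × 0.412411 = -105.0 m.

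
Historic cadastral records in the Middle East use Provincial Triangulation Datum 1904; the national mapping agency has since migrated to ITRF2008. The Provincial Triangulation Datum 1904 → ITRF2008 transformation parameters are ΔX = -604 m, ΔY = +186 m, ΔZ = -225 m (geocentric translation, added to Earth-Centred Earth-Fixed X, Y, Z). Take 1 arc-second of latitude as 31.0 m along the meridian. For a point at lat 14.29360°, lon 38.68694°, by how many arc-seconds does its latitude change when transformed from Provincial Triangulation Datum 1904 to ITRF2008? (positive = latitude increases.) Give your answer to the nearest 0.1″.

sin φ = 0.246891, cos φ = 0.969043, sin λ = 0.625065, cos λ = 0.780573.
North component: ΔN = −sin φ cos λ·ΔX − sin φ sin λ·ΔY + cos φ·ΔZ = −(0.246891)(0.780573)(-604) − (0.246891)(0.625065)(186) + (0.969043)(-225) = -130.34 m.
1° of latitude spans 3600 × 31.00 = 111600 m, so Δφ = -130.34 / 111600 × 3600 = -4.204″.

Δφ = -4.2″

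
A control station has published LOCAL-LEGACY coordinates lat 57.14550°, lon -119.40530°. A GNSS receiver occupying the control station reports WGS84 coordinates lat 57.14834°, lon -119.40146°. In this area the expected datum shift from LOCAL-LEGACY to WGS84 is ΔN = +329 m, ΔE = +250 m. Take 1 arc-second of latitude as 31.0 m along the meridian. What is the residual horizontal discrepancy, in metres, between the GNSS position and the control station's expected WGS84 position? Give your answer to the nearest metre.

21 m

Observed coordinate differences: Δφ = +0.00284°, Δλ = +0.00384°.
Converting to metres (1° lat = 111600 m, cos φ = 0.542508): observed ΔN = 316.9 m, observed ΔE = 232.5 m.
Subtracting the expected shift leaves a residual of 316.9 − (329) = -12.1 m north and 232.5 − (250) = -17.5 m east.
Residual distance = √((-12.1)² + (-17.5)²) = 21.3 m.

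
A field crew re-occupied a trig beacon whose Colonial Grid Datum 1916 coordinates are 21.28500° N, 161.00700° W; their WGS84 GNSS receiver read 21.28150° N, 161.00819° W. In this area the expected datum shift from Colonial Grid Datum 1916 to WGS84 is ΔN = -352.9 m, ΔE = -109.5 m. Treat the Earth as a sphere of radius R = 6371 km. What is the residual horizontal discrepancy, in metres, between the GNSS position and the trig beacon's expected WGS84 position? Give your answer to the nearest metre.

39 m

Observed coordinate differences: Δφ = -0.00350°, Δλ = -0.00119°.
Converting to metres (1° lat = 111195 m, cos φ = 0.931786): observed ΔN = -389.2 m, observed ΔE = -123.3 m.
Subtracting the expected shift leaves a residual of -389.2 − (-352.9) = -36.3 m north and -123.3 − (-109.5) = -13.8 m east.
Residual distance = √((-36.3)² + (-13.8)²) = 38.8 m.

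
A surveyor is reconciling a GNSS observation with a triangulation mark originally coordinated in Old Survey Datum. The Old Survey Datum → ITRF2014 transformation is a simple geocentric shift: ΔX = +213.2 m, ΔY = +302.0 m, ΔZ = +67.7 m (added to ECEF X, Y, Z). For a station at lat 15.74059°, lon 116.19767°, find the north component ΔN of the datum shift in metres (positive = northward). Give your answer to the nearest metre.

ΔN = 17 m

The local north axis is (−sin φ cos λ, −sin φ sin λ, cos φ), giving ΔN = 25.533 − 73.511 + 65.161 = 17.18 m.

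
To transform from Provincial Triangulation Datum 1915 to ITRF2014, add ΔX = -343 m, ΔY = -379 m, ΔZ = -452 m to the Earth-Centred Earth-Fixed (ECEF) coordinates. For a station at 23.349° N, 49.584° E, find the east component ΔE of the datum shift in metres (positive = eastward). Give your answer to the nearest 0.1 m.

The local east axis at (φ, λ) is (−sin λ, cos λ, 0), so ΔE = −sin(49.584°)·(-343) + cos(49.584°)·(-379) = 15.43 m.

ΔE = 15.4 m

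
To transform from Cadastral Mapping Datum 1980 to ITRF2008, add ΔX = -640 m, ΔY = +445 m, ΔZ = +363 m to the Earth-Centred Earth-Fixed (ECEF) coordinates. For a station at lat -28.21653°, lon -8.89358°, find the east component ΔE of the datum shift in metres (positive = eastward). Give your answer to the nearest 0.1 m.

ΔE = 340.7 m

The local east axis at (φ, λ) is (−sin λ, cos λ, 0), so ΔE = −sin(-8.89358°)·(-640) + cos(-8.89358°)·445 = 340.71 m.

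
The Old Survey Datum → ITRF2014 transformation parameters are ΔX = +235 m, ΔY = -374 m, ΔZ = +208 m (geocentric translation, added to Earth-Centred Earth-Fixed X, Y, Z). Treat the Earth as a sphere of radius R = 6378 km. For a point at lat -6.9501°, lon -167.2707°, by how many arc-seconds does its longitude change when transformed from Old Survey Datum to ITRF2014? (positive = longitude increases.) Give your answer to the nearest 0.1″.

sin φ = -0.121005, cos φ = 0.992652, sin λ = -0.220345, cos λ = -0.975422.
East component: ΔE = −sin λ·ΔX + cos λ·ΔY = −(-0.220345)(235) + (-0.975422)(-374) = 416.59 m.
1° of latitude spans πR/180 = 111317 m; at latitude φ, 1° of longitude spans that × cos φ = 110499.1 m, so Δλ = 416.59 / 110499.1 × 3600 = 13.572″.

Δλ = 13.6″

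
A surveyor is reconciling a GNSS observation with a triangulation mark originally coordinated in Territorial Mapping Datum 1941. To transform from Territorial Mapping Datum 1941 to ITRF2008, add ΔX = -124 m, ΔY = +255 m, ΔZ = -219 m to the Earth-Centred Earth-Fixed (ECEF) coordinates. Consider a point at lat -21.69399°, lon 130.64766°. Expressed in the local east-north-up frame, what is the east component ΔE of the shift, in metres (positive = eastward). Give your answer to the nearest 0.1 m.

ΔE = -72.0 m

At φ = -21.69399°, λ = 130.64766°: sin φ = -0.369649, cos φ = 0.929171, sin λ = 0.758730, cos λ = -0.651406.
ΔE = −sin λ·ΔX + cos λ·ΔY = −(0.758730)·(-124) + (-0.651406)·(255) = -72.03 m.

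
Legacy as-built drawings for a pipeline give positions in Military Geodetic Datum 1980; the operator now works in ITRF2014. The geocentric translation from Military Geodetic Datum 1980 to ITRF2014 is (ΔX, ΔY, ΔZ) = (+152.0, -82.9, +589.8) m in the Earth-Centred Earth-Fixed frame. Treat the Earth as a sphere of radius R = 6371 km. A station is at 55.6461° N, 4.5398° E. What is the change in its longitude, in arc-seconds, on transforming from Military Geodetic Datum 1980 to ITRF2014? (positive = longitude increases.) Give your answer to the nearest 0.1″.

Δλ = -5.4″

sin φ = 0.825568, cos φ = 0.564303, sin λ = 0.079152, cos λ = 0.996863.
East component: ΔE = −sin λ·ΔX + cos λ·ΔY = −(0.079152)(152.0) + (0.996863)(-82.9) = -94.67 m.
1° of latitude spans πR/180 = 111195 m; at latitude φ, 1° of longitude spans that × cos φ = 62747.6 m, so Δλ = -94.67 / 62747.6 × 3600 = -5.432″.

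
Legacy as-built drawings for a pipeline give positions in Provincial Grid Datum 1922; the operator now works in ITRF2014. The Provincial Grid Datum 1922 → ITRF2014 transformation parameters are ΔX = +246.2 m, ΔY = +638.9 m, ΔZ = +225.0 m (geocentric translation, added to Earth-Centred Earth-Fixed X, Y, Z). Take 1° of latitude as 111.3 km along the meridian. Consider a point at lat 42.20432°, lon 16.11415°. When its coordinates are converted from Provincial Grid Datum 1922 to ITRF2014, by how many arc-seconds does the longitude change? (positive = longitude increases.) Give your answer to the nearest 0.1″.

sin φ = 0.671776, cos φ = 0.740754, sin λ = 0.277552, cos λ = 0.960711.
East component: ΔE = −sin λ·ΔX + cos λ·ΔY = −(0.277552)(246.2) + (0.960711)(638.9) = 545.46 m.
1° of latitude spans 111300 m; at latitude φ, 1° of longitude spans that × cos φ = 82445.9 m, so Δλ = 545.46 / 82445.9 × 3600 = 23.818″.

Δλ = 23.8″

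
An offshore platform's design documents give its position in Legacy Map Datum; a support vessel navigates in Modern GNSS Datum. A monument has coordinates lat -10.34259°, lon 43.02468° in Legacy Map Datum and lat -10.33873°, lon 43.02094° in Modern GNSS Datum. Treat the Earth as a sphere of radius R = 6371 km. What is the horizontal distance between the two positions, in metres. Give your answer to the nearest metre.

Δφ = -10.33873° − -10.34259° = +0.00386°; Δλ = 43.02094° − 43.02468° = -0.00374°.
1° along a meridian = πR/180 = 111195 m.
ΔN = Δφ × 111195 = 429.2 m; ΔE = Δλ × 111195 × cos(-10.34259°) = -0.00374 × 111195 × 0.983752 = -409.1 m.
Distance = √(ΔE² + ΔN²) = √((-409.1)² + 429.2²) = 593.0 m.

593 m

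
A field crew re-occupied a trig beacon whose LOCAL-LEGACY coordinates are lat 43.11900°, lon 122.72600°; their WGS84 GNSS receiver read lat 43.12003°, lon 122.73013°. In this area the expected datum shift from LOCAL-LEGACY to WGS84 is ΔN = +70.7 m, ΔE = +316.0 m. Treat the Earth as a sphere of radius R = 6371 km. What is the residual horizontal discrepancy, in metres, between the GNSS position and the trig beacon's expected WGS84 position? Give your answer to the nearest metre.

Observed coordinate differences: Δφ = +0.00103°, Δλ = +0.00413°.
Converting to metres (1° lat = 111195 m, cos φ = 0.729936): observed ΔN = 114.5 m, observed ΔE = 335.2 m.
Subtracting the expected shift leaves a residual of 114.5 − (70.7) = 43.8 m north and 335.2 − (316.0) = 19.2 m east.
Residual distance = √(43.8² + 19.2²) = 47.9 m.

48 m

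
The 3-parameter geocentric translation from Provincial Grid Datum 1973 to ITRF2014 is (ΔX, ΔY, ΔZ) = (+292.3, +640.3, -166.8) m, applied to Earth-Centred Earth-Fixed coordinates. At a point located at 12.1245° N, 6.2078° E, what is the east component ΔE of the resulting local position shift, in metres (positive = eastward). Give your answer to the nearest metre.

ΔE = 605 m

At φ = 12.1245°, λ = 6.2078°: sin φ = 0.210037, cos φ = 0.977694, sin λ = 0.108135, cos λ = 0.994136.
ΔE = −sin λ·ΔX + cos λ·ΔY = −(0.108135)·(292.3) + (0.994136)·(640.3) = 604.94 m.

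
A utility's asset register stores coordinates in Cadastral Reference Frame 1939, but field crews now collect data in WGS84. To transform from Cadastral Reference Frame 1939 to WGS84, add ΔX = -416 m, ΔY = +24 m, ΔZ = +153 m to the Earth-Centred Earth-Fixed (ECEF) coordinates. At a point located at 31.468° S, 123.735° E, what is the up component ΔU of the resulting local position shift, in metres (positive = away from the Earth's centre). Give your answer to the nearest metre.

ΔU = 134 m

At φ = -31.468°, λ = 123.735°: sin φ = -0.522022, cos φ = 0.852932, sin λ = 0.831615, cos λ = -0.555353.
ΔU = cos φ cos λ·ΔX + cos φ sin λ·ΔY + sin φ·ΔZ = (0.852932)(-0.555353)(-416) + (0.852932)(0.831615)(24) + (-0.522022)(153) = 134.20 m.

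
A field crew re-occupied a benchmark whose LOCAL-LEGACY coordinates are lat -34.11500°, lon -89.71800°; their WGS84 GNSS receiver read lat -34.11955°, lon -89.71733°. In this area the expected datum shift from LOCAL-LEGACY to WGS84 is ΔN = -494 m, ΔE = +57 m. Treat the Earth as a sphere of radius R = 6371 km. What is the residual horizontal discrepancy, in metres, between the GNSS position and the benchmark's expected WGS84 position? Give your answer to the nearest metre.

13 m

Observed coordinate differences: Δφ = -0.00455°, Δλ = +0.00067°.
Converting to metres (1° lat = 111195 m, cos φ = 0.827914): observed ΔN = -505.9 m, observed ΔE = 61.7 m.
Subtracting the expected shift leaves a residual of -505.9 − (-494) = -11.9 m north and 61.7 − (57) = 4.7 m east.
Residual distance = √((-11.9)² + 4.7²) = 12.8 m.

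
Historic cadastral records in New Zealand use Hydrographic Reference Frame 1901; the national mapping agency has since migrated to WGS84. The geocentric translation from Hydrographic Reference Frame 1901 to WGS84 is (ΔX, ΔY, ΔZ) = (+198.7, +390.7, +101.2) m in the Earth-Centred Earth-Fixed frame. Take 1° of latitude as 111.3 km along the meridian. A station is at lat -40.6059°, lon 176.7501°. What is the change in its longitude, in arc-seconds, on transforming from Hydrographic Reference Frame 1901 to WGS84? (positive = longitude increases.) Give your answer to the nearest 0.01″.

sin φ = -0.650852, cos φ = 0.759204, sin λ = 0.056691, cos λ = -0.998392.
East component: ΔE = −sin λ·ΔX + cos λ·ΔY = −(0.056691)(198.7) + (-0.998392)(390.7) = -401.34 m.
1° of latitude spans 111300 m; at latitude φ, 1° of longitude spans that × cos φ = 84499.4 m, so Δλ = -401.34 / 84499.4 × 3600 = -17.098″.

Δλ = -17.10″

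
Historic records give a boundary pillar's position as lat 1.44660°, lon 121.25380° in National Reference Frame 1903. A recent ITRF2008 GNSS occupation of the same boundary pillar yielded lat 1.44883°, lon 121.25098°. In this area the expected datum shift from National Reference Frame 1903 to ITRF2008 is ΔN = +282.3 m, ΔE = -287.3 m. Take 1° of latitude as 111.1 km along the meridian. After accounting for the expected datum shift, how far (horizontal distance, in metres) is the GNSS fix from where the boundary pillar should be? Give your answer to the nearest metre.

43 m

Observed coordinate differences: Δφ = +0.00223°, Δλ = -0.00282°.
Converting to metres (1° lat = 111100 m, cos φ = 0.999681): observed ΔN = 247.8 m, observed ΔE = -313.2 m.
Subtracting the expected shift leaves a residual of 247.8 − (282.3) = -34.5 m north and -313.2 − (-287.3) = -25.9 m east.
Residual distance = √((-34.5)² + (-25.9)²) = 43.2 m.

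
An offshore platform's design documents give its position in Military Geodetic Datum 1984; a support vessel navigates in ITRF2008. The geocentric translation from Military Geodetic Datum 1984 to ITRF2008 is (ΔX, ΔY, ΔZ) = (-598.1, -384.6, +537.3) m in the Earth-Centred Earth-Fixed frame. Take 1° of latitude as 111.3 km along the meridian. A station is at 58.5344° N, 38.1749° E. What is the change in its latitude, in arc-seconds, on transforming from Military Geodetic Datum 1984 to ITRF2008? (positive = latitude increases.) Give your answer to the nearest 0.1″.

Δφ = 28.6″

sin φ = 0.852954, cos φ = 0.521987, sin λ = 0.618064, cos λ = 0.786128.
North component: ΔN = −sin φ cos λ·ΔX − sin φ sin λ·ΔY + cos φ·ΔZ = −(0.852954)(0.786128)(-598.1) − (0.852954)(0.618064)(-384.6) + (0.521987)(537.3) = 884.26 m.
1° of latitude spans 111300 m, so Δφ = 884.26 / 111300 × 3600 = 28.601″.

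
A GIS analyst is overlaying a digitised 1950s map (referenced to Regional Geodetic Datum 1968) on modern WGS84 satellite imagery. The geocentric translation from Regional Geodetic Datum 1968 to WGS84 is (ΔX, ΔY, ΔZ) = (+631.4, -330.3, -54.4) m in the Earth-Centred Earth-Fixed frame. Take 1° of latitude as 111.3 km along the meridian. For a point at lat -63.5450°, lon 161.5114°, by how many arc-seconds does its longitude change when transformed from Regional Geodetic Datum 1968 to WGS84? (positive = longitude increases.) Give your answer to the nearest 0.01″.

Δλ = 8.21″

sin φ = -0.895285, cos φ = 0.445495, sin λ = 0.317116, cos λ = -0.948387.
East component: ΔE = −sin λ·ΔX + cos λ·ΔY = −(0.317116)(631.4) + (-0.948387)(-330.3) = 113.03 m.
1° of latitude spans 111300 m; at latitude φ, 1° of longitude spans that × cos φ = 49583.6 m, so Δλ = 113.03 / 49583.6 × 3600 = 8.206″.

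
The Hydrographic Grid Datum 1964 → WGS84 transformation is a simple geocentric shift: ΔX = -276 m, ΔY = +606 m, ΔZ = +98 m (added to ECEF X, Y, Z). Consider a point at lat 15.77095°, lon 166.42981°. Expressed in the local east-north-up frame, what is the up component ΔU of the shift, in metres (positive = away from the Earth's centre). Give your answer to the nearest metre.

ΔU = 422 m

At φ = 15.77095°, λ = 166.42981°: sin φ = 0.271792, cos φ = 0.962356, sin λ = 0.234636, cos λ = -0.972083.
ΔU = cos φ cos λ·ΔX + cos φ sin λ·ΔY + sin φ·ΔZ = (0.962356)(-0.972083)(-276) + (0.962356)(0.234636)(606) + (0.271792)(98) = 421.67 m.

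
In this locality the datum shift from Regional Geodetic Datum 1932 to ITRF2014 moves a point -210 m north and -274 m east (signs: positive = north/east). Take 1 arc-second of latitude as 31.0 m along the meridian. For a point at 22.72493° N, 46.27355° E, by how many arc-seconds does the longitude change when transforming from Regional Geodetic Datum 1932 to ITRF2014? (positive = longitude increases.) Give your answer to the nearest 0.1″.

At latitude 22.72493°, cos φ = 0.922370.
1″ of longitude at this latitude = 31.00 × cos φ = 28.5935 m, so Δλ = -274.0 / 28.5935 = -9.583″.

Δλ = -9.6″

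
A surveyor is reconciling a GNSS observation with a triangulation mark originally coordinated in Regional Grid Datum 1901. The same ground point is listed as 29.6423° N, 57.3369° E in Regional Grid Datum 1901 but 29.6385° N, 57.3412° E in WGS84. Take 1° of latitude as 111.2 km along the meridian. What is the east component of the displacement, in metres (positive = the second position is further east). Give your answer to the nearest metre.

ΔE = 416 m

Δφ = 29.6385° − 29.6423° = -0.0038°; Δλ = 57.3412° − 57.3369° = +0.0043°.
ΔN = Δφ × 111200 = -422.6 m; ΔE = Δλ × 111200 × cos(29.6423°) = +0.0043 × 111200 × 0.869130 = 415.6 m.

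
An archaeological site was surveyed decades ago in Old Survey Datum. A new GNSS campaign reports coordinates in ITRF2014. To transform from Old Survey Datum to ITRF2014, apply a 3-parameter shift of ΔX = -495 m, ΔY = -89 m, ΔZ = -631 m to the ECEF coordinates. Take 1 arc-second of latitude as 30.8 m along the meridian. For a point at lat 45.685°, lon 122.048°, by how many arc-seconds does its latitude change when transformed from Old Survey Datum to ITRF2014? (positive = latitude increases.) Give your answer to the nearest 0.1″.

Δφ = -18.7″

sin φ = 0.715510, cos φ = 0.698603, sin λ = 0.847604, cos λ = -0.530630.
North component: ΔN = −sin φ cos λ·ΔX − sin φ sin λ·ΔY + cos φ·ΔZ = −(0.715510)(-0.530630)(-495) − (0.715510)(0.847604)(-89) + (0.698603)(-631) = -574.78 m.
1° of latitude spans 3600 × 30.80 = 110880 m, so Δφ = -574.78 / 110880 × 3600 = -18.662″.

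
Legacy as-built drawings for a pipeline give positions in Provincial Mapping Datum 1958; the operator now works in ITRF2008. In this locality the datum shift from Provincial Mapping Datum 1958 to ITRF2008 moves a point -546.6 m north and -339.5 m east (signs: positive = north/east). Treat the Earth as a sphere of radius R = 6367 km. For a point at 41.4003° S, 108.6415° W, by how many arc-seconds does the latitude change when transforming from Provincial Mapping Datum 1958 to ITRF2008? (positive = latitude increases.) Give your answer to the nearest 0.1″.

On a sphere of radius R, 1 rad of latitude = R, so Δφ = ΔN / R = -546.6 / 6367000 = -8.5849e-05 rad = -17.708″.

Δφ = -17.7″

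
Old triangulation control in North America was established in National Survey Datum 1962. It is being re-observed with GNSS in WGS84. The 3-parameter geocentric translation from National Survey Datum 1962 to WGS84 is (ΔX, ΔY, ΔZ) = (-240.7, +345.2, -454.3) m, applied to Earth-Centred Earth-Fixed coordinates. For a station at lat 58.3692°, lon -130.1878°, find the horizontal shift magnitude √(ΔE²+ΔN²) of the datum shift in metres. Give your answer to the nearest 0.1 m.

432.0 m

The local east axis at (φ, λ) is (−sin λ, cos λ, 0), so ΔE = −sin(-130.1878°)·(-240.7) + cos(-130.1878°)·345.2 = -406.63 m.
The local north axis is (−sin φ cos λ, −sin φ sin λ, cos φ), giving ΔN = -132.249 + 224.534 − 238.255 = -145.97 m.
Horizontal magnitude = √(ΔE² + ΔN²) = √((-406.63)² + (-145.97)²) = 432.04 m.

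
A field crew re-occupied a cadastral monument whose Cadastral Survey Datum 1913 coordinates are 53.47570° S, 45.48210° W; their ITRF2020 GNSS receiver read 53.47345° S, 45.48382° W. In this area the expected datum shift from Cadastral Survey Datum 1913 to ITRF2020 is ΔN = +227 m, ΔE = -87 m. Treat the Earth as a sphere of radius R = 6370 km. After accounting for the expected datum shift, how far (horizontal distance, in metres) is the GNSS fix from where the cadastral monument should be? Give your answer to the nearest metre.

Observed coordinate differences: Δφ = +0.00225°, Δλ = -0.00172°.
Converting to metres (1° lat = 111177 m, cos φ = 0.595164): observed ΔN = 250.1 m, observed ΔE = -113.8 m.
Subtracting the expected shift leaves a residual of 250.1 − (227) = 23.1 m north and -113.8 − (-87) = -26.8 m east.
Residual distance = √(23.1² + (-26.8)²) = 35.4 m.

35 m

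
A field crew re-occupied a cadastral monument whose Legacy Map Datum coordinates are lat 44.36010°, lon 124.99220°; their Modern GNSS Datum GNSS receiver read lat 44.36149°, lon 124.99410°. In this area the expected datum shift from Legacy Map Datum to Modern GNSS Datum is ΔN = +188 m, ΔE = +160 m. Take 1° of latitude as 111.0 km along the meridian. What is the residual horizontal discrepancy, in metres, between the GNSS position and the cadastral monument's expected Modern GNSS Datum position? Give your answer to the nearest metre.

Observed coordinate differences: Δφ = +0.00139°, Δλ = +0.00190°.
Converting to metres (1° lat = 111000 m, cos φ = 0.714960): observed ΔN = 154.3 m, observed ΔE = 150.8 m.
Subtracting the expected shift leaves a residual of 154.3 − (188) = -33.7 m north and 150.8 − (160) = -9.2 m east.
Residual distance = √((-33.7)² + (-9.2)²) = 34.9 m.

35 m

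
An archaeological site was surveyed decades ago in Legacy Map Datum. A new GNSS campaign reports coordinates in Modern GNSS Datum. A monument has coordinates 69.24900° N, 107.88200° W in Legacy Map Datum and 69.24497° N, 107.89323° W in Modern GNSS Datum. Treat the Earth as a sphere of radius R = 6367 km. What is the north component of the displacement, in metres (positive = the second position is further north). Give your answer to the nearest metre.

ΔN = -448 m

Δφ = 69.24497° − 69.24900° = -0.00403°; Δλ = -107.89323° − -107.88200° = -0.01123°.
1° along a meridian = πR/180 = 111125 m.
ΔN = Δφ × 111125 = -447.8 m; ΔE = Δλ × 111125 × cos(69.24900°) = -0.01123 × 111125 × 0.354307 = -442.2 m.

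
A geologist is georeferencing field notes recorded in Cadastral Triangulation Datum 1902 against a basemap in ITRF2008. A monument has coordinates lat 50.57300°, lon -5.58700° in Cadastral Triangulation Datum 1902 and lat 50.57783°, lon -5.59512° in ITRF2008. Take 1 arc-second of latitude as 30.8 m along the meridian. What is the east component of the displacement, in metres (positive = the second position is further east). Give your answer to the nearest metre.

Δφ = 50.57783° − 50.57300° = +0.00483°; Δλ = -5.59512° − -5.58700° = -0.00812°.
1° of latitude = 3600 × 30.80 = 110880 m.
ΔN = Δφ × 110880 = 535.6 m; ΔE = Δλ × 110880 × cos(50.57300°) = -0.00812 × 110880 × 0.635095 = -571.8 m.

ΔE = -572 m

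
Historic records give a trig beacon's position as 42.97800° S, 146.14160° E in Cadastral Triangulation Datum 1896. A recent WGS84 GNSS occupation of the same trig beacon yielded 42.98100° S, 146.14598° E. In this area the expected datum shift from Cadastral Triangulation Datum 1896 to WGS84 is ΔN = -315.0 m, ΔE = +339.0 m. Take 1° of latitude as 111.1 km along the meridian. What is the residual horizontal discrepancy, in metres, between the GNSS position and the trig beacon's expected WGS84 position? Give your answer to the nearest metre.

Observed coordinate differences: Δφ = -0.00300°, Δλ = +0.00438°.
Converting to metres (1° lat = 111100 m, cos φ = 0.731616): observed ΔN = -333.3 m, observed ΔE = 356.0 m.
Subtracting the expected shift leaves a residual of -333.3 − (-315.0) = -18.3 m north and 356.0 − (339.0) = 17.0 m east.
Residual distance = √((-18.3)² + 17.0²) = 25.0 m.

25 m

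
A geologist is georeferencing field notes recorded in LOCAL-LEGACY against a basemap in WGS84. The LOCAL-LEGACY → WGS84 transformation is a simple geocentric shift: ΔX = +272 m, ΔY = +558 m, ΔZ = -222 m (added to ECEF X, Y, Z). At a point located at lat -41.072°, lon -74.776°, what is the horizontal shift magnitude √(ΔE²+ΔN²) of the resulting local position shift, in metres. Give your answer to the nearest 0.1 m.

626.2 m

The local east axis at (φ, λ) is (−sin λ, cos λ, 0), so ΔE = −sin(-74.776°)·272 + cos(-74.776°)·558 = 408.98 m.
The local north axis is (−sin φ cos λ, −sin φ sin λ, cos φ), giving ΔN = 46.927 − 353.744 − 167.362 = -474.18 m.
Horizontal magnitude = √(ΔE² + ΔN²) = √(408.98² + (-474.18)²) = 626.19 m.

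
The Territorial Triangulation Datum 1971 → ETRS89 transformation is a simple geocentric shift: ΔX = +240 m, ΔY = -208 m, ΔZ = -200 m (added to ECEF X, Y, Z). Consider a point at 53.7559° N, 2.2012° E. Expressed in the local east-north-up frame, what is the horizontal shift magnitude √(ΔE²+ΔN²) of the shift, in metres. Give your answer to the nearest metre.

375 m

The local east axis at (φ, λ) is (−sin λ, cos λ, 0), so ΔE = −sin(2.2012°)·240 + cos(2.2012°)·(-208) = -217.06 m.
The local north axis is (−sin φ cos λ, −sin φ sin λ, cos φ), giving ΔN = -193.418 + 6.443 − 118.245 = -305.22 m.
Horizontal magnitude = √(ΔE² + ΔN²) = √((-217.06)² + (-305.22)²) = 374.54 m.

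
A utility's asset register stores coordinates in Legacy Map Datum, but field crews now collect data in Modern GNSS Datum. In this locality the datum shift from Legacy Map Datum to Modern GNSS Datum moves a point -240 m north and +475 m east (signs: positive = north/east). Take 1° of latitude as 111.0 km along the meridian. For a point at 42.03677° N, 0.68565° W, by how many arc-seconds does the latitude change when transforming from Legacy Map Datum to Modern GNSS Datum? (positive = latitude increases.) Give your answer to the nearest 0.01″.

Δφ = -7.78″

1° of latitude = 111.0 km, so Δφ = -240.0 / 111000 = -0.0021622° = -7.784″.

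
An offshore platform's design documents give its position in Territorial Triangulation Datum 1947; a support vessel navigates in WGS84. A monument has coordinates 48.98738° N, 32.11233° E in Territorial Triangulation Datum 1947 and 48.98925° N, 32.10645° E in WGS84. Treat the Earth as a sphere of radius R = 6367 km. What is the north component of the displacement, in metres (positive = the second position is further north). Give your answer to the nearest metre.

ΔN = 208 m

Δφ = 48.98925° − 48.98738° = +0.00187°; Δλ = 32.10645° − 32.11233° = -0.00588°.
1° along a meridian = πR/180 = 111125 m.
ΔN = Δφ × 111125 = 207.8 m; ΔE = Δλ × 111125 × cos(48.98738°) = -0.00588 × 111125 × 0.656225 = -428.8 m.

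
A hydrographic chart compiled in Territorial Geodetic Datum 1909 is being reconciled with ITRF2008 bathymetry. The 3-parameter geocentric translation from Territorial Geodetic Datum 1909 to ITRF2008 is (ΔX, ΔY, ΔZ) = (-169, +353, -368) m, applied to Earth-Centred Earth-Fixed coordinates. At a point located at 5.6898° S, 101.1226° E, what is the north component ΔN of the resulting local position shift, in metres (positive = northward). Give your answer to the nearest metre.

ΔN = -329 m

At φ = -5.6898°, λ = 101.1226°: sin φ = -0.099143, cos φ = 0.995073, sin λ = 0.981217, cos λ = -0.192909.
ΔN = −sin φ cos λ·ΔX − sin φ sin λ·ΔY + cos φ·ΔZ = −(-0.099143)(-0.192909)(-169) − (-0.099143)(0.981217)(353) + (0.995073)(-368) = -328.61 m.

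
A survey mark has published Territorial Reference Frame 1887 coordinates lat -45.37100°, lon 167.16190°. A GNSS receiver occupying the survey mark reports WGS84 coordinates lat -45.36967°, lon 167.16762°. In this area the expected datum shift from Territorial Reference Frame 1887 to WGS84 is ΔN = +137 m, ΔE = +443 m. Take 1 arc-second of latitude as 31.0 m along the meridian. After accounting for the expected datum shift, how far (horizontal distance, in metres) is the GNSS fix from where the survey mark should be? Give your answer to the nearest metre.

13 m

Observed coordinate differences: Δφ = +0.00133°, Δλ = +0.00572°.
Converting to metres (1° lat = 111600 m, cos φ = 0.702513): observed ΔN = 148.4 m, observed ΔE = 448.5 m.
Subtracting the expected shift leaves a residual of 148.4 − (137) = 11.4 m north and 448.5 − (443) = 5.5 m east.
Residual distance = √(11.4² + 5.5²) = 12.7 m.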